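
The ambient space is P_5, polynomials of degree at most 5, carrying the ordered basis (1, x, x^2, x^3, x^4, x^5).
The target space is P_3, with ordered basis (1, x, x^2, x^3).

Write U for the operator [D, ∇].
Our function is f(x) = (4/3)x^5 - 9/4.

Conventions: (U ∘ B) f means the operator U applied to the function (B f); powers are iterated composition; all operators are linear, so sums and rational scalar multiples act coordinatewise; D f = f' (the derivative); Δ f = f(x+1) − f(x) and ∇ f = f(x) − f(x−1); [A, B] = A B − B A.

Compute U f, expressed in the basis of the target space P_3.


g(x) = 0

∇ f = (20/3)x^4 - (40/3)x^3 + (40/3)x^2 - (20/3)x + 4/3
D ∇ f = (80/3)x^3 - 40x^2 + (80/3)x - 20/3
D f = (20/3)x^4
∇ D f = (80/3)x^3 - 40x^2 + (80/3)x - 20/3
[D, ∇] f = 0


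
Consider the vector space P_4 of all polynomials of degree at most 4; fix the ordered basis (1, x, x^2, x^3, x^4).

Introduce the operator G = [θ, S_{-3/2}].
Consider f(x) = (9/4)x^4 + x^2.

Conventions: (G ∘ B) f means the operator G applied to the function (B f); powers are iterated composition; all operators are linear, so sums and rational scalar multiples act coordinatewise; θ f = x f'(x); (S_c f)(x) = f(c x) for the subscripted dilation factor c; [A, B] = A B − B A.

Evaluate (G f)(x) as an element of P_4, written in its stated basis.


the result is g(x) = 0

S_{-3/2} f = (729/64)x^4 + (9/4)x^2
θ S_{-3/2} f = (729/16)x^4 + (9/2)x^2
θ f = 9x^4 + 2x^2
S_{-3/2} θ f = (729/16)x^4 + (9/2)x^2
[θ, S_{-3/2}] f = 0


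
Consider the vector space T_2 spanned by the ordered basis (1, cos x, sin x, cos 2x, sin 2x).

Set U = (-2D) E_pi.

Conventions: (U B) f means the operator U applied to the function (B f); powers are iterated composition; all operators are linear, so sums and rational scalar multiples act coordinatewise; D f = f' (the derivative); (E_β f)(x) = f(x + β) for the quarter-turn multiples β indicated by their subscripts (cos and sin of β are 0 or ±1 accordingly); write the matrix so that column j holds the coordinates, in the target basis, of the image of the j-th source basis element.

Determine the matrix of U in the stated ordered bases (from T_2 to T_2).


the matrix is [[0, 0, 0, 0, 0]; [0, 0, 2, 0, 0]; [0, -2, 0, 0, 0]; [0, 0, 0, 0, -4]; [0, 0, 0, 4, 0]] (rows listed top to bottom)

image of 1: 0
image of cos x: -2sin x
image of sin x: 2cos x
image of cos 2x: 4sin 2x
image of sin 2x: -4cos 2x
each image's coordinates form column j of the matrix


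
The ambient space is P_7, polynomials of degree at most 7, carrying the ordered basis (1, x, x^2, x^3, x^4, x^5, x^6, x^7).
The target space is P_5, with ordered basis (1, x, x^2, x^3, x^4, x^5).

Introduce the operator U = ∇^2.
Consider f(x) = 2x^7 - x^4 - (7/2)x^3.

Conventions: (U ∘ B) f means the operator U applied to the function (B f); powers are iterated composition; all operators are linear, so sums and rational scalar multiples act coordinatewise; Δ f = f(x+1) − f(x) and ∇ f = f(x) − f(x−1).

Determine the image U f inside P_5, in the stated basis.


∇ f = 14x^6 - 42x^5 + 70x^4 - 74x^3 + (75/2)x^2 - (15/2)x - 1/2
∇ ∇ f = 84x^5 - 420x^4 + 980x^3 - 1272x^2 + 871x - 245

the result is g(x) = 84x^5 - 420x^4 + 980x^3 - 1272x^2 + 871x - 245


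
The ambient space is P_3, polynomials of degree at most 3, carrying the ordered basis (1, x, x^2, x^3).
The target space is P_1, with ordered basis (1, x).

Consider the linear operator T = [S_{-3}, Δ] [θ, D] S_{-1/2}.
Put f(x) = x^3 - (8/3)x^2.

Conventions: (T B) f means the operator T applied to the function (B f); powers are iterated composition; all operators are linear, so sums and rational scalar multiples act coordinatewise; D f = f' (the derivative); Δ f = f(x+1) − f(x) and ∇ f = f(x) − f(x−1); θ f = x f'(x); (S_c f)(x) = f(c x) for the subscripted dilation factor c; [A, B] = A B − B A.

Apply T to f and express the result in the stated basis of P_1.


the result is g(x) = -9x + 7/3

S_{-1/2} f = -(1/8)x^3 - (2/3)x^2
D S_{-1/2} f = -(3/8)x^2 - (4/3)x
θ D S_{-1/2} f = -(3/4)x^2 - (4/3)x
θ S_{-1/2} f = -(3/8)x^3 - (4/3)x^2
D θ S_{-1/2} f = -(9/8)x^2 - (8/3)x
[θ, D] S_{-1/2} f = (3/8)x^2 + (4/3)x
Δ [θ, D] S_{-1/2} f = (3/4)x + 41/24
S_{-3} Δ [θ, D] S_{-1/2} f = -(9/4)x + 41/24
S_{-3} [θ, D] S_{-1/2} f = (27/8)x^2 - 4x
Δ S_{-3} [θ, D] S_{-1/2} f = (27/4)x - 5/8
[S_{-3}, Δ] [θ, D] S_{-1/2} f = -9x + 7/3


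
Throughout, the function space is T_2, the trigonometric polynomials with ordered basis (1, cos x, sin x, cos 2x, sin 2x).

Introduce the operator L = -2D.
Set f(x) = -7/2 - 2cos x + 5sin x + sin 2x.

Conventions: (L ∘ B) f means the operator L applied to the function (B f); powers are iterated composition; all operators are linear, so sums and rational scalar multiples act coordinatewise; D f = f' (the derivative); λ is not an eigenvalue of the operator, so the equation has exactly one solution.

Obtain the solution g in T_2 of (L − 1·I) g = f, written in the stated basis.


write g with unknown coordinates in the stated basis and equate coefficients in (L − 1·I) g = f
solving from the highest basis element down gives g = 7/2 + (12/5)cos x - (1/5)sin x + (4/17)cos 2x - (1/17)sin 2x
check: L g = (2/5)cos x + (24/5)sin x + (4/17)cos 2x + (16/17)sin 2x
so L g − 1·g = -7/2 - 2cos x + 5sin x + sin 2x = f ✓

the result is g(x) = 7/2 + (12/5)cos x - (1/5)sin x + (4/17)cos 2x - (1/17)sin 2x


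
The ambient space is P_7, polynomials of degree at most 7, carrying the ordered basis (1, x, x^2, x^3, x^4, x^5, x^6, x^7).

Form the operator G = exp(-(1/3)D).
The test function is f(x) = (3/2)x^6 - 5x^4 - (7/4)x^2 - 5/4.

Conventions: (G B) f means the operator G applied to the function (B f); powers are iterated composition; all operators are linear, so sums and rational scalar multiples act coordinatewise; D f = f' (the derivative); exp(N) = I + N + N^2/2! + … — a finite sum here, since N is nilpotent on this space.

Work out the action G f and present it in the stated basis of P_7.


order-1 term: -3x^5 + (20/3)x^3 + (7/6)x
order-2 term: (5/2)x^4 - (10/3)x^2 - 7/36
order-3 term: -(10/9)x^3 + (20/27)x
order-4 term: (5/18)x^2 - 5/81
order-5 term: -(1/27)x
order-6 term: 1/486
the series for exp(-(1/3)D) f terminates at order 6
exp(-(1/3)D) f = (3/2)x^6 - 3x^5 - (5/2)x^4 + (50/9)x^3 - (173/36)x^2 + (101/54)x - 731/486

g(x) = (3/2)x^6 - 3x^5 - (5/2)x^4 + (50/9)x^3 - (173/36)x^2 + (101/54)x - 731/486


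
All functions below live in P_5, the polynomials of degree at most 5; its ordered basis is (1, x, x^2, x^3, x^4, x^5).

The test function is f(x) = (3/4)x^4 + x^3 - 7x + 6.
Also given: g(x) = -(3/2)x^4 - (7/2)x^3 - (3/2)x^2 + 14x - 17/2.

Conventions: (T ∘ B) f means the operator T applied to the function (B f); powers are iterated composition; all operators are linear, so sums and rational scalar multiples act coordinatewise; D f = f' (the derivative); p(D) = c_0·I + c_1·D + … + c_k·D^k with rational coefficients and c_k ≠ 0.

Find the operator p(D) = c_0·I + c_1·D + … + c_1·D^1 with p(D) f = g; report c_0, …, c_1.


D^0 f = (3/4)x^4 + x^3 - 7x + 6
D^1 f = 3x^3 + 3x^2 - 7
matching coefficients of g against c_0 f + c_1 Df + … from the top degree down determines the c_i
solution: c_0 = -2, c_1 = -1/2

c_0 = -2, c_1 = -1/2


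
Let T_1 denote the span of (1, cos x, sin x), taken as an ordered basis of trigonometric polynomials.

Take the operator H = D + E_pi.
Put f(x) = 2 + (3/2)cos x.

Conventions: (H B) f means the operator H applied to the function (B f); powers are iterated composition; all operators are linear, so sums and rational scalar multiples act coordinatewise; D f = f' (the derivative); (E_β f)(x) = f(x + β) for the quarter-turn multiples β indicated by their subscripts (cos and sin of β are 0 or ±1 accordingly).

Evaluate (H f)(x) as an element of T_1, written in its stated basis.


the image equals g(x) = 2 - (3/2)cos x - (3/2)sin x

D f = -(3/2)sin x
E_pi f = 2 - (3/2)cos x
(D + E_pi) f = 2 - (3/2)cos x - (3/2)sin x


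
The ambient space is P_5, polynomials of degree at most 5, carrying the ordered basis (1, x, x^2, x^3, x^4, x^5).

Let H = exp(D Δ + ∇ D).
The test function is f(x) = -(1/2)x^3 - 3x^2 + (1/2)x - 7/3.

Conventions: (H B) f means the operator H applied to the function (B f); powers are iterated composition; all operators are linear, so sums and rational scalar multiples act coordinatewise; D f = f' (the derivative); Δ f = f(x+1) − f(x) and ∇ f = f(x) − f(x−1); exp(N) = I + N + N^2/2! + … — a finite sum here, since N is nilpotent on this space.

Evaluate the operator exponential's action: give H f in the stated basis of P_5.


order-1 term: -6x - 12
the series for exp(D Δ + ∇ D) f terminates at order 1
exp(D Δ + ∇ D) f = -(1/2)x^3 - 3x^2 - (11/2)x - 43/3

the result is g(x) = -(1/2)x^3 - 3x^2 - (11/2)x - 43/3


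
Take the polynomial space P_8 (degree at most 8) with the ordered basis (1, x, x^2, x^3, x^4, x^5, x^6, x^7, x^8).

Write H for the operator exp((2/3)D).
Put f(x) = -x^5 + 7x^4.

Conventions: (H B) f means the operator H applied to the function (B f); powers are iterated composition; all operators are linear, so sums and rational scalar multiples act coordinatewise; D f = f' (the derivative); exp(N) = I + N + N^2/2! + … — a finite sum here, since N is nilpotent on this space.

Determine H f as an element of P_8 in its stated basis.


the image equals g(x) = -x^5 + (11/3)x^4 + (128/9)x^3 + (424/27)x^2 + (592/81)x + 304/243

order-1 term: -(10/3)x^4 + (56/3)x^3
order-2 term: -(40/9)x^3 + (56/3)x^2
order-3 term: -(80/27)x^2 + (224/27)x
order-4 term: -(80/81)x + 112/81
order-5 term: -32/243
the series for exp((2/3)D) f terminates at order 5
exp((2/3)D) f = -x^5 + (11/3)x^4 + (128/9)x^3 + (424/27)x^2 + (592/81)x + 304/243


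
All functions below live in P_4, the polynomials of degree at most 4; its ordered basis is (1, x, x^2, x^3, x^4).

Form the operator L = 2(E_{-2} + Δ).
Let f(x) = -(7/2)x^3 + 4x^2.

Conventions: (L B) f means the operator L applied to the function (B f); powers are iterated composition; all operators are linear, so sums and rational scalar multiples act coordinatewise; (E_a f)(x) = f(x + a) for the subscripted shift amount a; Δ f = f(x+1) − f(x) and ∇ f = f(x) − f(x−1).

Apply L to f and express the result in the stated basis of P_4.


g(x) = -7x^3 + 29x^2 - 121x + 89

E_{-2} f = -(7/2)x^3 + 25x^2 - 58x + 44
Δ f = -(21/2)x^2 - (5/2)x + 1/2
(E_{-2} + Δ) f = -(7/2)x^3 + (29/2)x^2 - (121/2)x + 89/2
(2(E_{-2} + Δ)) f = -7x^3 + 29x^2 - 121x + 89


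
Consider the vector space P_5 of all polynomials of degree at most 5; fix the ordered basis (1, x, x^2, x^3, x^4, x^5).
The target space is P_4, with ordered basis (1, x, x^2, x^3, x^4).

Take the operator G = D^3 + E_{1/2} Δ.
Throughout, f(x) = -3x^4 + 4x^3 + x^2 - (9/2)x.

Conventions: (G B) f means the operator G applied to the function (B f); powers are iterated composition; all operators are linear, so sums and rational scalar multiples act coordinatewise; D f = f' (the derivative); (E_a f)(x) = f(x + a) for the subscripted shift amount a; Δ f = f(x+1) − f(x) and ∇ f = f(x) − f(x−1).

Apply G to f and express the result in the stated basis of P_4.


the result is g(x) = -12x^3 - 24x^2 - 85x + 39/2

D f = -12x^3 + 12x^2 + 2x - 9/2
D D f = -36x^2 + 24x + 2
D D D f = -72x + 24
Δ f = -12x^3 - 6x^2 + 2x - 5/2
E_{1/2} Δ f = -12x^3 - 24x^2 - 13x - 9/2
(D^3 + E_{1/2} Δ) f = -12x^3 - 24x^2 - 85x + 39/2


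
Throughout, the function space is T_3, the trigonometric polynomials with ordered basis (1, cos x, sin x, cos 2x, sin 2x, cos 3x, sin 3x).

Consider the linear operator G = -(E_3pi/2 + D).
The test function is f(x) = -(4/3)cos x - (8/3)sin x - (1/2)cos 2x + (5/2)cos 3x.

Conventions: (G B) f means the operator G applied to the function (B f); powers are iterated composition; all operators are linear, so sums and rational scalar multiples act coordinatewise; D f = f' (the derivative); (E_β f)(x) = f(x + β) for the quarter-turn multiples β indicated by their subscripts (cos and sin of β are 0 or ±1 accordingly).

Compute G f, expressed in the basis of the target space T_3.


E_3pi/2 f = (8/3)cos x - (4/3)sin x + (1/2)cos 2x - (5/2)sin 3x
D f = -(8/3)cos x + (4/3)sin x + sin 2x - (15/2)sin 3x
(E_3pi/2 + D) f = (1/2)cos 2x + sin 2x - 10sin 3x
(-(E_3pi/2 + D)) f = -(1/2)cos 2x - sin 2x + 10sin 3x

the result is g(x) = -(1/2)cos 2x - sin 2x + 10sin 3x


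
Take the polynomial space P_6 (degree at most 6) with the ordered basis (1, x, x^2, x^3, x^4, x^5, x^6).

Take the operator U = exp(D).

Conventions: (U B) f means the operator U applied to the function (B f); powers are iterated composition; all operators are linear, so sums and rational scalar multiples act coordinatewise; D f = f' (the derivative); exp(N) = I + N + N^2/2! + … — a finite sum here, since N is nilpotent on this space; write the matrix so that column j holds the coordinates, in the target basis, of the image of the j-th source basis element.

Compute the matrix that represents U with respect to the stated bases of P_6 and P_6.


the matrix is [[1, 1, 1, 1, 1, 1, 1]; [0, 1, 2, 3, 4, 5, 6]; [0, 0, 1, 3, 6, 10, 15]; [0, 0, 0, 1, 4, 10, 20]; [0, 0, 0, 0, 1, 5, 15]; [0, 0, 0, 0, 0, 1, 6]; [0, 0, 0, 0, 0, 0, 1]] (rows listed top to bottom)

image of 1: 1
image of x: x + 1
image of x^2: x^2 + 2x + 1
image of x^3: x^3 + 3x^2 + 3x + 1
image of x^4: x^4 + 4x^3 + 6x^2 + 4x + 1
image of x^5: x^5 + 5x^4 + 10x^3 + 10x^2 + 5x + 1
image of x^6: x^6 + 6x^5 + 15x^4 + 20x^3 + 15x^2 + 6x + 1
each image's coordinates form column j of the matrix


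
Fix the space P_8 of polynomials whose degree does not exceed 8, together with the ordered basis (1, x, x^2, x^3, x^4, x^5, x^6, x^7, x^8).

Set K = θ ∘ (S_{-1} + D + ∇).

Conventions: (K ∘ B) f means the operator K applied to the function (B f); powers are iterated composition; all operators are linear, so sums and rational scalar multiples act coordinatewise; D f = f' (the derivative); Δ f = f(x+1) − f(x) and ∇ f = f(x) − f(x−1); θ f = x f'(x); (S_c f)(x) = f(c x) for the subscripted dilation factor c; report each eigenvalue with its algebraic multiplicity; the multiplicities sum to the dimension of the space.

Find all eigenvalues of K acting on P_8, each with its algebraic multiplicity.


image of 1: 0
image of x: -x
image of x^2: 2x^2 + 4x
image of x^3: -3x^3 + 12x^2 - 3x
image of x^4: 4x^4 + 24x^3 - 12x^2 + 4x
image of x^5: -5x^5 + 40x^4 - 30x^3 + 20x^2 - 5x
image of x^6: 6x^6 + 60x^5 - 60x^4 + 60x^3 - 30x^2 + 6x
image of x^7: -7x^7 + 84x^6 - 105x^5 + 140x^4 - 105x^3 + 42x^2 - 7x
image of x^8: 8x^8 + 112x^7 - 168x^6 + 280x^5 - 280x^4 + 168x^3 - 56x^2 + 8x
the matrix is upper triangular; its diagonal is (0, -1, 2, -3, 4, -5, 6, -7, 8)
for a triangular matrix the eigenvalues are the diagonal entries, with algebraic multiplicity their repetition count

λ = -7 (multiplicity 1), λ = -5 (multiplicity 1), λ = -3 (multiplicity 1), λ = -1 (multiplicity 1), λ = 0 (multiplicity 1), λ = 2 (multiplicity 1), λ = 4 (multiplicity 1), λ = 6 (multiplicity 1), λ = 8 (multiplicity 1)


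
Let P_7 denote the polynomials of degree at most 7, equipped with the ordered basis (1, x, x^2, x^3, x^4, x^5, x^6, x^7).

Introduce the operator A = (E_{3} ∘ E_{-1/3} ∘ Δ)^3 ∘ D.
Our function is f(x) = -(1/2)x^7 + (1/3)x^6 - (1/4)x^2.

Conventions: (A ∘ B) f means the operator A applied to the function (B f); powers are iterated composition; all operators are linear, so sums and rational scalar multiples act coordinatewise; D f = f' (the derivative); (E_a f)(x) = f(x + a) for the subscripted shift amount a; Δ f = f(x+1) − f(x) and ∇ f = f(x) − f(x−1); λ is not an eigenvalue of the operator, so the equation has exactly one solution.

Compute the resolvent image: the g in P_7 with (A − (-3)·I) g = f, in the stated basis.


write g with unknown coordinates in the stated basis and equate coefficients in (A − (-3)·I) g = f
solving from the highest basis element down gives g = -(1/6)x^7 + (1/9)x^6 + (140/3)x^3 + (15799/12)x^2 + (37250/3)x + 117410/3
check: A g = -140x^3 - 3950x^2 - 37250x - 117410
so A g − (-3)·g = -(1/2)x^7 + (1/3)x^6 - (1/4)x^2 = f ✓

the result is g(x) = -(1/6)x^7 + (1/9)x^6 + (140/3)x^3 + (15799/12)x^2 + (37250/3)x + 117410/3


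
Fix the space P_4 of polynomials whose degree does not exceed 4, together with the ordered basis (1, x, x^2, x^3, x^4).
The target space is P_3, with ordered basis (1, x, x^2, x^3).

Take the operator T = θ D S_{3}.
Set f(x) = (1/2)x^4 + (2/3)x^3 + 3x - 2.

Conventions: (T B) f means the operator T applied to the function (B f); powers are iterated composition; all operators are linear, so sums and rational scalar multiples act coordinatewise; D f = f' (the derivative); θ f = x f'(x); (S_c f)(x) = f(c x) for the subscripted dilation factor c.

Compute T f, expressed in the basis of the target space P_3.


g(x) = 486x^3 + 108x^2

S_{3} f = (81/2)x^4 + 18x^3 + 9x - 2
D S_{3} f = 162x^3 + 54x^2 + 9
θ D S_{3} f = 486x^3 + 108x^2


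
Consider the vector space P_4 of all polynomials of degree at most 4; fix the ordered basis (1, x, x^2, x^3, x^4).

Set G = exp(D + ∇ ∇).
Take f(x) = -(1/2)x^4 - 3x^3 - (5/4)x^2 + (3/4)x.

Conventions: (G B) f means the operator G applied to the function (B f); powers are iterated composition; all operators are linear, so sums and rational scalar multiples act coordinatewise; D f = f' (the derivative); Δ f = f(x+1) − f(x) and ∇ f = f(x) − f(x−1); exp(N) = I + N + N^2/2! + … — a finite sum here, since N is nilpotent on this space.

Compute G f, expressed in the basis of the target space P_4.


order-1 term: -2x^3 - 15x^2 - (17/2)x + 37/4
order-2 term: -3x^2 - 21x - 53/4
order-3 term: -2x - 9
order-4 term: -1/2
the series for exp(D + ∇ ∇) f terminates at order 4
exp(D + ∇ ∇) f = -(1/2)x^4 - 5x^3 - (77/4)x^2 - (123/4)x - 27/2

the result is g(x) = -(1/2)x^4 - 5x^3 - (77/4)x^2 - (123/4)x - 27/2


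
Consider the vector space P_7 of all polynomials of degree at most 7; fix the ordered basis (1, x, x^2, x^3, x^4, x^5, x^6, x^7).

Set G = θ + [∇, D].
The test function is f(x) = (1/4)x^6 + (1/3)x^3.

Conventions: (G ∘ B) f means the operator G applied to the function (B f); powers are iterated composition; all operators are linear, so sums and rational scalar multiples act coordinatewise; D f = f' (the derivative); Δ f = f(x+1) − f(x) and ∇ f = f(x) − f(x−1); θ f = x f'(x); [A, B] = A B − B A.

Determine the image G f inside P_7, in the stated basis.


the result is g(x) = (3/2)x^6 + x^3

θ f = (3/2)x^6 + x^3
D f = (3/2)x^5 + x^2
∇ D f = (15/2)x^4 - 15x^3 + 15x^2 - (11/2)x + 1/2
∇ f = (3/2)x^5 - (15/4)x^4 + 5x^3 - (11/4)x^2 + (1/2)x + 1/12
D ∇ f = (15/2)x^4 - 15x^3 + 15x^2 - (11/2)x + 1/2
[∇, D] f = 0
(θ + [∇, D]) f = (3/2)x^6 + x^3


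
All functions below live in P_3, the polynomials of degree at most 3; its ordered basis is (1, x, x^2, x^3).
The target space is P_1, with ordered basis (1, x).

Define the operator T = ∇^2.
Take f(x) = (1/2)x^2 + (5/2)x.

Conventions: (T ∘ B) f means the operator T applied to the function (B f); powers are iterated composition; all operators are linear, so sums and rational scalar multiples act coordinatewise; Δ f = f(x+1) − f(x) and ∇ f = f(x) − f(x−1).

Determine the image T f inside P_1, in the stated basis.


∇ f = x + 2
∇ ∇ f = 1

g(x) = 1


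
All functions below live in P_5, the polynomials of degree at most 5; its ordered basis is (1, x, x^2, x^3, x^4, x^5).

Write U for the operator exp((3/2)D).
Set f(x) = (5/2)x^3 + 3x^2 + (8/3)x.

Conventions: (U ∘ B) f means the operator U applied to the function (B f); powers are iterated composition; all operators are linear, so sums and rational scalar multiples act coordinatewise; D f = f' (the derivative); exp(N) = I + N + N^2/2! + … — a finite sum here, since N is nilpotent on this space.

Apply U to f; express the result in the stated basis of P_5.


the result is g(x) = (5/2)x^3 + (57/4)x^2 + (685/24)x + 307/16

order-1 term: (45/4)x^2 + 9x + 4
order-2 term: (135/8)x + 27/4
order-3 term: 135/16
the series for exp((3/2)D) f terminates at order 3
exp((3/2)D) f = (5/2)x^3 + (57/4)x^2 + (685/24)x + 307/16


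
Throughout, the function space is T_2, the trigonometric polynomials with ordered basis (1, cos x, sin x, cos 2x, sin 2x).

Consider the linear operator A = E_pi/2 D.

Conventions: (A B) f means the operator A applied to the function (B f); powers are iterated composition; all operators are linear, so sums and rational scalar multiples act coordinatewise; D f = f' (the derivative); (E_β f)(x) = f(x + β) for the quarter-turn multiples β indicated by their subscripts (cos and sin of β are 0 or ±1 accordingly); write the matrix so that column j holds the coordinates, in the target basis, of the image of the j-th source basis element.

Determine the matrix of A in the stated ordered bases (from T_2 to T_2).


image of 1: 0
image of cos x: -cos x
image of sin x: -sin x
image of cos 2x: 2sin 2x
image of sin 2x: -2cos 2x
each image's coordinates form column j of the matrix

the matrix is [[0, 0, 0, 0, 0]; [0, -1, 0, 0, 0]; [0, 0, -1, 0, 0]; [0, 0, 0, 0, -2]; [0, 0, 0, 2, 0]] (rows listed top to bottom)


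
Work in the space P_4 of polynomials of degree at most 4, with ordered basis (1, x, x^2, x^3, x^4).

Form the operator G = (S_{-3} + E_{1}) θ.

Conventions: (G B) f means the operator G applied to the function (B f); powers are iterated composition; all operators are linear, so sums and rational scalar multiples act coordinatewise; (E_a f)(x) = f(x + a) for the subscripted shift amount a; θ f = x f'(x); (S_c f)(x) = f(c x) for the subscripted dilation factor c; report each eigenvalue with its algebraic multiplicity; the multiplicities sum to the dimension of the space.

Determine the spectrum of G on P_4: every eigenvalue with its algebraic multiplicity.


image of 1: 0
image of x: -2x + 1
image of x^2: 20x^2 + 4x + 2
image of x^3: -78x^3 + 9x^2 + 9x + 3
image of x^4: 328x^4 + 16x^3 + 24x^2 + 16x + 4
the matrix is upper triangular; its diagonal is (0, -2, 20, -78, 328)
for a triangular matrix the eigenvalues are the diagonal entries, with algebraic multiplicity their repetition count

λ = -78 (multiplicity 1), λ = -2 (multiplicity 1), λ = 0 (multiplicity 1), λ = 20 (multiplicity 1), λ = 328 (multiplicity 1)


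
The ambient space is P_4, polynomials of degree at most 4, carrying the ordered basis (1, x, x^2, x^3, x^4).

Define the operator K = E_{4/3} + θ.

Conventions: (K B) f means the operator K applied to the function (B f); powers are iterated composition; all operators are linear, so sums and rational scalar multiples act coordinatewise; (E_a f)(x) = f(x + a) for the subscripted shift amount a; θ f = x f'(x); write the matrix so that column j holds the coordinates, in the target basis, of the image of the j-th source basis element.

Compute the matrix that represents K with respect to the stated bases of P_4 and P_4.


the matrix is [[1, 4/3, 16/9, 64/27, 256/81]; [0, 2, 8/3, 16/3, 256/27]; [0, 0, 3, 4, 32/3]; [0, 0, 0, 4, 16/3]; [0, 0, 0, 0, 5]] (rows listed top to bottom)

image of 1: 1
image of x: 2x + 4/3
image of x^2: 3x^2 + (8/3)x + 16/9
image of x^3: 4x^3 + 4x^2 + (16/3)x + 64/27
image of x^4: 5x^4 + (16/3)x^3 + (32/3)x^2 + (256/27)x + 256/81
each image's coordinates form column j of the matrix


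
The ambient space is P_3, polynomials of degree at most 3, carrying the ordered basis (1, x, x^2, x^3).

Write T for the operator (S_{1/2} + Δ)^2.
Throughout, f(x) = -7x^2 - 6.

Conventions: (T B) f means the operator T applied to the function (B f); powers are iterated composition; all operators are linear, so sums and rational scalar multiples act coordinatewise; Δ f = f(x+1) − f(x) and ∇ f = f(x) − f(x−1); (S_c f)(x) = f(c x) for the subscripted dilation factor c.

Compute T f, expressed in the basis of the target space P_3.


g(x) = -(7/16)x^2 - (21/2)x - 115/4

S_{1/2} f = -(7/4)x^2 - 6
Δ f = -14x - 7
(S_{1/2} + Δ) f = -(7/4)x^2 - 14x - 13
S_{1/2} (S_{1/2} + Δ) f = -(7/16)x^2 - 7x - 13
Δ (S_{1/2} + Δ) f = -(7/2)x - 63/4
(S_{1/2} + Δ) (S_{1/2} + Δ) f = -(7/16)x^2 - (21/2)x - 115/4


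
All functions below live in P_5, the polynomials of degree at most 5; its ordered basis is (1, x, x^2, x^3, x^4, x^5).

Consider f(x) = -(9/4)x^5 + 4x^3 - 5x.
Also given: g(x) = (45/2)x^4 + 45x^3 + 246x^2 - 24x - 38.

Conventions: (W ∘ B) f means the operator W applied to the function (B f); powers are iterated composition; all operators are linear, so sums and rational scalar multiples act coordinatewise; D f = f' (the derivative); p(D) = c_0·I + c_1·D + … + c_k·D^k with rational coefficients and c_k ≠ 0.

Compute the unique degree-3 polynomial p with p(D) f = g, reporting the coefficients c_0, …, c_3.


D^0 f = -(9/4)x^5 + 4x^3 - 5x
D^1 f = -(45/4)x^4 + 12x^2 - 5
D^2 f = -45x^3 + 24x
D^3 f = -135x^2 + 24
matching coefficients of g against c_0 f + c_1 Df + … from the top degree down determines the c_i
solution: c_0 = 0, c_1 = -2, c_2 = -1, c_3 = -2

c_0 = 0, c_1 = -2, c_2 = -1, c_3 = -2


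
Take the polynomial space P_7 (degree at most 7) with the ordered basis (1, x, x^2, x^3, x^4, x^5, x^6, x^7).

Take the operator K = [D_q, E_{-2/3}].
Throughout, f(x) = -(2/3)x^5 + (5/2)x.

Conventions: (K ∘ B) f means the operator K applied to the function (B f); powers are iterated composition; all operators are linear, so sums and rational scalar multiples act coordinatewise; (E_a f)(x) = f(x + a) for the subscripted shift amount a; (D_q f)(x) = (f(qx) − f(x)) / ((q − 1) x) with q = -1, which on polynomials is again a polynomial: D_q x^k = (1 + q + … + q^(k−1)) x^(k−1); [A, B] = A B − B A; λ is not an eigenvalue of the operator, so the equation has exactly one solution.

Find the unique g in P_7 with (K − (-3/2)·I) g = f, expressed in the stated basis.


g(x) = -(4/9)x^5 + (64/81)x^3 + (128/243)x^2 + (959/729)x + 512/2187

write g with unknown coordinates in the stated basis and equate coefficients in (K − (-3/2)·I) g = f
solving from the highest basis element down gives g = -(4/9)x^5 + (64/81)x^3 + (128/243)x^2 + (959/729)x + 512/2187
check: K g = -(32/27)x^3 - (64/81)x^2 + (128/243)x - 256/729
so K g − (-3/2)·g = -(2/3)x^5 + (5/2)x = f ✓


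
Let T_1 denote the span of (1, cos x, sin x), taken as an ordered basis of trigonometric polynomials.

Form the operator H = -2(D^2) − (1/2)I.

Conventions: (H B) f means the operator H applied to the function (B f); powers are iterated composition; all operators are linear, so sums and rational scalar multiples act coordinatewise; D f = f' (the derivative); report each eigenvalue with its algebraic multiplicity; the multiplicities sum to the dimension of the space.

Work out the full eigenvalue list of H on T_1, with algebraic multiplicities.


image of 1: -1/2
image of cos x: (3/2)cos x
image of sin x: (3/2)sin x
the matrix is diagonal; its diagonal is (-1/2, 3/2, 3/2)
for a triangular matrix the eigenvalues are the diagonal entries, with algebraic multiplicity their repetition count

λ = -1/2 (multiplicity 1), λ = 3/2 (multiplicity 2)


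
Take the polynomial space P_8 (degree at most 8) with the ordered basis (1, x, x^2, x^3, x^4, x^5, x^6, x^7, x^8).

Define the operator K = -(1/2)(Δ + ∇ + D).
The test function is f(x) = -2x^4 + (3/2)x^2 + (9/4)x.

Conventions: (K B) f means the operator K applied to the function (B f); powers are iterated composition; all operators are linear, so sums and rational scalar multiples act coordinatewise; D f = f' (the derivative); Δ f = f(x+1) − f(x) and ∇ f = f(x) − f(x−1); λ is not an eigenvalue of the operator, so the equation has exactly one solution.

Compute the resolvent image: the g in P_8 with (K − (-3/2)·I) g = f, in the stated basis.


the image equals g(x) = -(4/3)x^4 - (16/3)x^3 - 15x^2 - (577/18)x - 641/18

write g with unknown coordinates in the stated basis and equate coefficients in (K − (-3/2)·I) g = f
solving from the highest basis element down gives g = -(4/3)x^4 - (16/3)x^3 - 15x^2 - (577/18)x - 641/18
check: K g = 8x^3 + 24x^2 + (151/3)x + 641/12
so K g − (-3/2)·g = -2x^4 + (3/2)x^2 + (9/4)x = f ✓


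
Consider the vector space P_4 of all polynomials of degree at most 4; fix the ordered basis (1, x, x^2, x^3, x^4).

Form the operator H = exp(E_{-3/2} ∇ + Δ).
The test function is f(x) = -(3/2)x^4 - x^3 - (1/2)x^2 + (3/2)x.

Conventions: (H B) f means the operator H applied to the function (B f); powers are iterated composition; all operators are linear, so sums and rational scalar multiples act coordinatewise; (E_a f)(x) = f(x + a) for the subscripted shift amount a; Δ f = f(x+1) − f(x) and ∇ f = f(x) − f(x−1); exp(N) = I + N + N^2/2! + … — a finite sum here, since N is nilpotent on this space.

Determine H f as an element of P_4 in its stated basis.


the result is g(x) = -(3/2)x^4 - 13x^3 - (31/2)x^2 - 23x - 267/4

order-1 term: -12x^3 + 21x^2 - (145/2)x + 163/4
order-2 term: -36x^2 + 96x - 367/2
order-3 term: -48x + 100
order-4 term: -24
the series for exp(E_{-3/2} ∇ + Δ) f terminates at order 4
exp(E_{-3/2} ∇ + Δ) f = -(3/2)x^4 - 13x^3 - (31/2)x^2 - 23x - 267/4


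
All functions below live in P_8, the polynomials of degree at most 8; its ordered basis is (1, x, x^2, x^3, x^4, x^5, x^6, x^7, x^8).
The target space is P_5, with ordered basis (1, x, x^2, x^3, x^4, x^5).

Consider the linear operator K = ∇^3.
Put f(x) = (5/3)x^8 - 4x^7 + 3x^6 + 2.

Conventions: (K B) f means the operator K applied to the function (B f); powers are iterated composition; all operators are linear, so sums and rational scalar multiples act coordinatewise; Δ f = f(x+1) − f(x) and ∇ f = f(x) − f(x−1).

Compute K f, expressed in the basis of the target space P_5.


∇ f = (40/3)x^7 - (224/3)x^6 + (586/3)x^5 - (905/3)x^4 + (880/3)x^3 - (527/3)x^2 + (178/3)x - 26/3
∇ ∇ f = (280/3)x^6 - 728x^5 + (7690/3)x^4 - 5120x^3 + (18130/3)x^2 - 3956x + 3340/3
∇ ∇ ∇ f = 560x^5 - 5040x^4 + 19400x^3 - 39420x^2 + 41900x - 18504

the image equals g(x) = 560x^5 - 5040x^4 + 19400x^3 - 39420x^2 + 41900x - 18504


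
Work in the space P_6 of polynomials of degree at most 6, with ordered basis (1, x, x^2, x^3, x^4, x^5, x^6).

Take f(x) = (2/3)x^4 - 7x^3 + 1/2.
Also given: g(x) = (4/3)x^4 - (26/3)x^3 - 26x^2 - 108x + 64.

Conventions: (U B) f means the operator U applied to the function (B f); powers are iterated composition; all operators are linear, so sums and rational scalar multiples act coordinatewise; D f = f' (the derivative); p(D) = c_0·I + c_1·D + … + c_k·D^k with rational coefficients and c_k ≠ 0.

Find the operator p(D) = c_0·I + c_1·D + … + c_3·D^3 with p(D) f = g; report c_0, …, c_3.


p(D) = 2·I + 2·D + 2·D^2 − (3/2)·D^3, i.e. c_0 = 2, c_1 = 2, c_2 = 2, c_3 = -3/2

D^0 f = (2/3)x^4 - 7x^3 + 1/2
D^1 f = (8/3)x^3 - 21x^2
D^2 f = 8x^2 - 42x
D^3 f = 16x - 42
matching coefficients of g against c_0 f + c_1 Df + … from the top degree down determines the c_i
solution: c_0 = 2, c_1 = 2, c_2 = 2, c_3 = -3/2


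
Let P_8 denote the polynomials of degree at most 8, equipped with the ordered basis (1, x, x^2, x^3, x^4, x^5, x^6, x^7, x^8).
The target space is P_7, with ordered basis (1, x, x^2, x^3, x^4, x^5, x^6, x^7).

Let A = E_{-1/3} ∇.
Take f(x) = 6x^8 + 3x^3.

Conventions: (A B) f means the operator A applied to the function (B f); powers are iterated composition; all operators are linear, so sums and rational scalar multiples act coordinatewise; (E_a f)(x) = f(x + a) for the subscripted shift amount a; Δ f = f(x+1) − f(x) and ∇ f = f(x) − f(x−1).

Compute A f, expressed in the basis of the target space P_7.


the image equals g(x) = 48x^7 - 280x^6 + 784x^5 - (11900/9)x^4 + (38192/27)x^3 - (25237/27)x^2 + (83731/243)x - 38587/729

∇ f = 48x^7 - 168x^6 + 336x^5 - 420x^4 + 336x^3 - 159x^2 + 39x - 3
E_{-1/3} ∇ f = 48x^7 - 280x^6 + 784x^5 - (11900/9)x^4 + (38192/27)x^3 - (25237/27)x^2 + (83731/243)x - 38587/729


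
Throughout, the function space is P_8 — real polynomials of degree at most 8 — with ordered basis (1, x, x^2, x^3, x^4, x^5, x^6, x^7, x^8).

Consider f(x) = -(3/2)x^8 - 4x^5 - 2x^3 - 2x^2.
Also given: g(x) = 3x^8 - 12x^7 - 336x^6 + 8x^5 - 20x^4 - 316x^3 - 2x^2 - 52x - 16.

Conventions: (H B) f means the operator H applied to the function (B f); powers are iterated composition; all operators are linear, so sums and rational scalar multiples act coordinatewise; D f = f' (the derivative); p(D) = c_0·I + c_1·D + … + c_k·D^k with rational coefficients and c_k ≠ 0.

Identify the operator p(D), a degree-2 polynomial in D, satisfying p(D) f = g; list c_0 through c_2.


p(D) = -2·I + D + 4·D^2, i.e. c_0 = -2, c_1 = 1, c_2 = 4

D^0 f = -(3/2)x^8 - 4x^5 - 2x^3 - 2x^2
D^1 f = -12x^7 - 20x^4 - 6x^2 - 4x
D^2 f = -84x^6 - 80x^3 - 12x - 4
matching coefficients of g against c_0 f + c_1 Df + … from the top degree down determines the c_i
solution: c_0 = -2, c_1 = 1, c_2 = 4


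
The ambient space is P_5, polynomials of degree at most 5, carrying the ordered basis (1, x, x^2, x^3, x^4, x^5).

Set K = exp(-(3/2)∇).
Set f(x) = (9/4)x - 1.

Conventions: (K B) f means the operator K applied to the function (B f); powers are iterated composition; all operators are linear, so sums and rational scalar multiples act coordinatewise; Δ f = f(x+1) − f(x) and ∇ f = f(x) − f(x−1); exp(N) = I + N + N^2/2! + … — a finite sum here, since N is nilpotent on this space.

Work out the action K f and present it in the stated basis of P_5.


g(x) = (9/4)x - 35/8

order-1 term: -27/8
the series for exp(-(3/2)∇) f terminates at order 1
exp(-(3/2)∇) f = (9/4)x - 35/8


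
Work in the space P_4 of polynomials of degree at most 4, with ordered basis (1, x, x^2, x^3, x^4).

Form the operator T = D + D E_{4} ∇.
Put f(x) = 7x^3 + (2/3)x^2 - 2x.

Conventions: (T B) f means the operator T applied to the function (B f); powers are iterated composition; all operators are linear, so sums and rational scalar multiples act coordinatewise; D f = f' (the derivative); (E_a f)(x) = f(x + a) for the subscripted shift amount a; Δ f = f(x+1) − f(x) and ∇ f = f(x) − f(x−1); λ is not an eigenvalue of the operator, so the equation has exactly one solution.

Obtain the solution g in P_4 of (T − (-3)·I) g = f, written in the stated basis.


write g with unknown coordinates in the stated basis and equate coefficients in (T − (-3)·I) g = f
solving from the highest basis element down gives g = (7/3)x^3 - (19/9)x^2 - (106/27)x - 1103/81
check: T g = 7x^2 + (88/9)x + 1103/27
so T g − (-3)·g = 7x^3 + (2/3)x^2 - 2x = f ✓

the result is g(x) = (7/3)x^3 - (19/9)x^2 - (106/27)x - 1103/81


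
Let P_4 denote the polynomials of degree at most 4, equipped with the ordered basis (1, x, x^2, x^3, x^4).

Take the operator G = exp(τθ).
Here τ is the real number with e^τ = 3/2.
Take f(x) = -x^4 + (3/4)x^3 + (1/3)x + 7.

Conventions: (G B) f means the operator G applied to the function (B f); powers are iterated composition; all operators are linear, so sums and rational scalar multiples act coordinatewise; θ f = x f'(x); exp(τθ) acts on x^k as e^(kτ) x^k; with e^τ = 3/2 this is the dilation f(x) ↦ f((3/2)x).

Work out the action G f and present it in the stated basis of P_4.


g(x) = -(81/16)x^4 + (81/32)x^3 + (1/2)x + 7

exp(τθ) x^k = e^(kτ) x^k; with e^τ = 3/2 this sends x^k to (3/2)^k x^k
x ↦ 3/2 x
x^3 ↦ 27/8 x^3
x^4 ↦ 81/16 x^4
applying this coordinatewise to f: exp(τθ) f = -(81/16)x^4 + (81/32)x^3 + (1/2)x + 7


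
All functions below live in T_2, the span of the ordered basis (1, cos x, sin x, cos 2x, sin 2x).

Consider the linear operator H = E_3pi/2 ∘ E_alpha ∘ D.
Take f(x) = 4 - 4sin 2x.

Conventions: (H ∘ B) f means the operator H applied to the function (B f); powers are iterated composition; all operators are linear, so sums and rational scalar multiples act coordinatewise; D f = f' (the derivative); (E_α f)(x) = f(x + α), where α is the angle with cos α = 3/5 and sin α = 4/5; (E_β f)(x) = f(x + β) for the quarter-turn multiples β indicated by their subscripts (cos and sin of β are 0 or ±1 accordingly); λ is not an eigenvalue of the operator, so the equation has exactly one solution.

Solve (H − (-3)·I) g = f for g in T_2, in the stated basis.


write g with unknown coordinates in the stated basis and equate coefficients in (H − (-3)·I) g = f
solving from the highest basis element down gives g = 4/3 + (56/613)cos 2x - (492/613)sin 2x
check: H g = -(168/613)cos 2x - (976/613)sin 2x
so H g − (-3)·g = 4 - 4sin 2x = f ✓

g(x) = 4/3 + (56/613)cos 2x - (492/613)sin 2x


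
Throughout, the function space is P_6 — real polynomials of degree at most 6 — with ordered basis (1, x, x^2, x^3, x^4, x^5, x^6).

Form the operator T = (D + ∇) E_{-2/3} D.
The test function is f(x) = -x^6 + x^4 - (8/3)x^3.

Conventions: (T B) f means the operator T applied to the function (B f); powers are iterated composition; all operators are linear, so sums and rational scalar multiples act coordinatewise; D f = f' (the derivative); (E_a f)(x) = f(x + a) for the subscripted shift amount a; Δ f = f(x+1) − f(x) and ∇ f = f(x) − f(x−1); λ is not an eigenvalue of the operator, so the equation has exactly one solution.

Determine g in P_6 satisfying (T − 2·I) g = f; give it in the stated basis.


g(x) = (1/2)x^6 + (29/2)x^4 - (161/3)x^3 + 259x^2 - (12713/18)x + 26948/27

write g with unknown coordinates in the stated basis and equate coefficients in (T − 2·I) g = f
solving from the highest basis element down gives g = (1/2)x^6 + (29/2)x^4 - (161/3)x^3 + 259x^2 - (12713/18)x + 26948/27
check: T g = 30x^4 - 110x^3 + 518x^2 - (12713/9)x + 53896/27
so T g − 2·g = -x^6 + x^4 - (8/3)x^3 = f ✓


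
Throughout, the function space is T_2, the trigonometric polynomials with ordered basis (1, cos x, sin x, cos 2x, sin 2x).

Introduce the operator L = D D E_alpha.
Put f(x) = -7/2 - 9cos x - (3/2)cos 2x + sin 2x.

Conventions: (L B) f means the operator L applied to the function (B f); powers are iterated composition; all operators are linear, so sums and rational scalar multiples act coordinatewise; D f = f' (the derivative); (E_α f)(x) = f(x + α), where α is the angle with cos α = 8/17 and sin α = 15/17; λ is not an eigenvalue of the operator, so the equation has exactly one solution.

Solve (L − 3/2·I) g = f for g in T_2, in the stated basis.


write g with unknown coordinates in the stated basis and equate coefficients in (L − 3/2·I) g = f
solving from the highest basis element down gives g = 7/3 + (1206/317)cos x + (540/317)sin x + (2577/13369)cos 2x + (6602/13369)sin 2x
check: L g = -(1044/317)cos x + (810/317)sin x - (16188/13369)cos 2x + (23272/13369)sin 2x
so L g − 3/2·g = -7/2 - 9cos x - (3/2)cos 2x + sin 2x = f ✓

the result is g(x) = 7/3 + (1206/317)cos x + (540/317)sin x + (2577/13369)cos 2x + (6602/13369)sin 2x


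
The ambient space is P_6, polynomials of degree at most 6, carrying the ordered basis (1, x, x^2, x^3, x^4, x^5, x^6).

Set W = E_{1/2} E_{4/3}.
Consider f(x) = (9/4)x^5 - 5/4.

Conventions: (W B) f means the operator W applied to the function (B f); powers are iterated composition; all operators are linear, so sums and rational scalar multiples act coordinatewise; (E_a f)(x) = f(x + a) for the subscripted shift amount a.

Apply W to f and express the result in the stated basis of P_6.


the image equals g(x) = (9/4)x^5 + (165/8)x^4 + (605/8)x^3 + (6655/48)x^2 + (73205/576)x + 156731/3456

E_{4/3} f = (9/4)x^5 + 15x^4 + 40x^3 + (160/3)x^2 + (320/9)x + 889/108
E_{1/2} E_{4/3} f = (9/4)x^5 + (165/8)x^4 + (605/8)x^3 + (6655/48)x^2 + (73205/576)x + 156731/3456


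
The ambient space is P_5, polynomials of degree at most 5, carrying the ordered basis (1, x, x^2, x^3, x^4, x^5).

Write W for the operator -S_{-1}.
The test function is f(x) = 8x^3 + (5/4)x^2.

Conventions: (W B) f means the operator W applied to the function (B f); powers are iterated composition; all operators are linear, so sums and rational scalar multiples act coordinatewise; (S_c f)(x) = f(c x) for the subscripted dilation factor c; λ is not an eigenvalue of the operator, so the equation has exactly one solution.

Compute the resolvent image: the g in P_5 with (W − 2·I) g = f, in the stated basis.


write g with unknown coordinates in the stated basis and equate coefficients in (W − 2·I) g = f
solving from the highest basis element down gives g = -8x^3 - (5/12)x^2
check: W g = -8x^3 + (5/12)x^2
so W g − 2·g = 8x^3 + (5/4)x^2 = f ✓

the result is g(x) = -8x^3 - (5/12)x^2
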